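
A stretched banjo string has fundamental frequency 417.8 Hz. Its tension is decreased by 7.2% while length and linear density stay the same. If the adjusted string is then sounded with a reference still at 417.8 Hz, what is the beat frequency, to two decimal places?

15.32 Hz

For a string, f ∝ √T, so the new frequency is 417.8·√0.928 = 402.4783 Hz.
f_beat = |402.4783 − 417.8| = 15.32 Hz.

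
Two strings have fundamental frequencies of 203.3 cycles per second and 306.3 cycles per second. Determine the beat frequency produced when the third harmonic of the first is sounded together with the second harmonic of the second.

2.7 Hz

Third harmonic of the first: 3·203.3 = 609.9 Hz.
Second harmonic of the second: 2·306.3 = 612.6 Hz.
f_beat = |609.9 − 612.6| = 2.7 Hz.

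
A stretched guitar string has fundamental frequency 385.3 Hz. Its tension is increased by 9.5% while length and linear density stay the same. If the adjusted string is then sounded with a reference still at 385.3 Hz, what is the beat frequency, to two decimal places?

17.89 Hz

For a string, f ∝ √T, so the new frequency is 385.3·√1.095 = 403.1866 Hz.
f_beat = |403.1866 − 385.3| = 17.89 Hz.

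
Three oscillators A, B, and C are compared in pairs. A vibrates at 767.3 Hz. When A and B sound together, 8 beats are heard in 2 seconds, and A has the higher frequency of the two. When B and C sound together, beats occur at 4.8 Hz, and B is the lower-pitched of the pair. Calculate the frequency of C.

A–B: Beat frequency = 8/2 = 4 Hz.
B is below A, so f_B = 767.3 − 4 = 763.3 Hz.
C is above B, so f_C = 763.3 + 4.8 = 768.1 Hz.

768.1 Hz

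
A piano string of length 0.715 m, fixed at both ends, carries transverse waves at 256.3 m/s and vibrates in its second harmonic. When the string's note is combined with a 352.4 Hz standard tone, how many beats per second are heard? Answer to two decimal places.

6.06 Hz

For a string fixed at both ends, f_n = n·v/(2L) = 2·256.3/(2·0.715) = 358.4615 Hz.
f_beat = |358.4615 − 352.4| = 6.06 Hz.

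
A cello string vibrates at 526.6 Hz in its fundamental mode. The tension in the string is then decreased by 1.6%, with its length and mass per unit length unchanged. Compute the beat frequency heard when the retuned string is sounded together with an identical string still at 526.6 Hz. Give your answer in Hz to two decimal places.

For a string, f ∝ √T, so the new frequency is 526.6·√0.984 = 522.3702 Hz.
f_beat = |522.3702 − 526.6| = 4.23 Hz.

4.23 Hz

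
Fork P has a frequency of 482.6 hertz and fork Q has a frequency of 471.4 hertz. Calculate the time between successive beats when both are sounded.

f_beat = |482.6 − 471.4| = 11.2 Hz.
Beat period T = 1 / f_beat = 1 / 11.2 s.

0.089 s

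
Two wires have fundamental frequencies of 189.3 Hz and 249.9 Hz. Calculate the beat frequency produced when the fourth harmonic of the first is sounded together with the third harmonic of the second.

Fourth harmonic of the first: 4·189.3 = 757.2 Hz.
Third harmonic of the second: 3·249.9 = 749.7 Hz.
f_beat = |757.2 − 749.7| = 7.5 Hz.

7.5 Hz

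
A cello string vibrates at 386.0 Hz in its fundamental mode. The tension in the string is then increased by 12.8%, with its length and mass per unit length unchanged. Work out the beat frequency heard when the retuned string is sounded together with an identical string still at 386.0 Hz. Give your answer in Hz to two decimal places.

23.96 Hz

For a string, f ∝ √T, so the new frequency is 386.0·√1.128 = 409.9603 Hz.
f_beat = |409.9603 − 386.0| = 23.96 Hz.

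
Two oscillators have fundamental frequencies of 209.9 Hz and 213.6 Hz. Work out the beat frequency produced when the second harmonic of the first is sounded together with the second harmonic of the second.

7.4 Hz

Second harmonic of the first: 2·209.9 = 419.8 Hz.
Second harmonic of the second: 2·213.6 = 427.2 Hz.
f_beat = |419.8 − 427.2| = 7.4 Hz.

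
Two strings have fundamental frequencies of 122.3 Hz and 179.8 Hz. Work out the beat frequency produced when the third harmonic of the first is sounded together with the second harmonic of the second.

7.3 Hz

Third harmonic of the first: 3·122.3 = 366.9 Hz.
Second harmonic of the second: 2·179.8 = 359.6 Hz.
f_beat = |366.9 − 359.6| = 7.3 Hz.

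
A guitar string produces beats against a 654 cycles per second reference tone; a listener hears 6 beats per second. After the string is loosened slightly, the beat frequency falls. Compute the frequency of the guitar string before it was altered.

660 Hz

|f − 654| = 6, so the guitar string was at either 648 Hz or 660 Hz.
Reducing tension lowers a string's frequency; the adjustment lowers the guitar string's frequency.
The beat rate fell, so the adjustment moved the guitar string toward 654 Hz — it must have started above the reference.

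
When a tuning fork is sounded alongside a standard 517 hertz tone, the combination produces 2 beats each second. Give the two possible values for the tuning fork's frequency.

|f − 517| = 2, so f = 517 ± 2.

515 Hz or 519 Hz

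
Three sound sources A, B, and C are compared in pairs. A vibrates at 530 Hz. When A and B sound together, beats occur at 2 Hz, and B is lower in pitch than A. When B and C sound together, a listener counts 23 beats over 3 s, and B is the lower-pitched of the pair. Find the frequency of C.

B is below A, so f_B = 530 − 2 = 528 Hz.
B–C: Beat frequency = 23/3 = 7.6667 Hz.
C is above B, so f_C = 528 + 7.6667 = 535.6667 Hz.

535.6667 Hz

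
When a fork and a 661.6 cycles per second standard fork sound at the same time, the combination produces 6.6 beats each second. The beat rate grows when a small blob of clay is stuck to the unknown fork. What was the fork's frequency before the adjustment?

655 Hz

|f − 661.6| = 6.6, so the fork was at either 655 Hz or 668.2 Hz.
Adding mass to a fork lowers its frequency; the adjustment lowers the fork's frequency.
The beat rate rose, so the adjustment moved the fork further from 661.6 Hz — it was already below the reference.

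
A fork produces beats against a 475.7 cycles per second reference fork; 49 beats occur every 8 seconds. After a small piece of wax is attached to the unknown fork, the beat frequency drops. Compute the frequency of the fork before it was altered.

481.825 Hz

Beat frequency = 49/8 = 6.125 Hz.
|f − 475.7| = 6.125, so the fork was at either 469.575 Hz or 481.825 Hz.
Loading a fork with wax lowers its frequency; the adjustment lowers the fork's frequency.
The beat rate fell, so the adjustment moved the fork toward 475.7 Hz — it must have started above the reference.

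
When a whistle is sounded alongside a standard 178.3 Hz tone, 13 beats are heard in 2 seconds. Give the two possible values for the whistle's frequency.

Beat frequency = 13/2 = 6.5 Hz.
|f − 178.3| = 6.5, so f = 178.3 ± 6.5.

171.8 Hz or 184.8 Hz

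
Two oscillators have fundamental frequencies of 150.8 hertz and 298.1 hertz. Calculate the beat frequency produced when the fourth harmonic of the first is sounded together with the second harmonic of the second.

7.0 Hz

Fourth harmonic of the first: 4·150.8 = 603.2 Hz.
Second harmonic of the second: 2·298.1 = 596.2 Hz.
f_beat = |603.2 − 596.2| = 7.0 Hz.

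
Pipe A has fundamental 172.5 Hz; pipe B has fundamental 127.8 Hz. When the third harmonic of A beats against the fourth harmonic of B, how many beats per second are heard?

6.3 Hz

Third harmonic of the first: 3·172.5 = 517.5 Hz.
Fourth harmonic of the second: 4·127.8 = 511.2 Hz.
f_beat = |517.5 − 511.2| = 6.3 Hz.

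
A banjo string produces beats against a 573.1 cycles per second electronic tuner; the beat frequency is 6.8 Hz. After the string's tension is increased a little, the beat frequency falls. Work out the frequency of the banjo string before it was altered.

566.3 Hz

|f − 573.1| = 6.8, so the banjo string was at either 566.3 Hz or 579.9 Hz.
Higher tension means higher frequency; the adjustment raises the banjo string's frequency.
The beat rate fell, so the adjustment moved the banjo string toward 573.1 Hz — it must have started below the reference.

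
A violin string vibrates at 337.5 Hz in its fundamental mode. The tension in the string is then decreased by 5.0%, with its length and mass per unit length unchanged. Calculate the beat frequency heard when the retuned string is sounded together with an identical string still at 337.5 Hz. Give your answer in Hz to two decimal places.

8.55 Hz

For a string, f ∝ √T, so the new frequency is 337.5·√0.950 = 328.9543 Hz.
f_beat = |328.9543 − 337.5| = 8.55 Hz.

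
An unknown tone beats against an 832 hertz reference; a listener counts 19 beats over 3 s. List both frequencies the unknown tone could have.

Beat frequency = 19/3 = 6.3333 Hz.
|f − 832| = 6.3333, so f = 832 ± 6.3333.

825.6667 Hz or 838.3333 Hz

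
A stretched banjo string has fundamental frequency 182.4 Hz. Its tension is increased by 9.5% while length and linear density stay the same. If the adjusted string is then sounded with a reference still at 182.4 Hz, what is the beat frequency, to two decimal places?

For a string, f ∝ √T, so the new frequency is 182.4·√1.095 = 190.8675 Hz.
f_beat = |190.8675 − 182.4| = 8.47 Hz.

8.47 Hz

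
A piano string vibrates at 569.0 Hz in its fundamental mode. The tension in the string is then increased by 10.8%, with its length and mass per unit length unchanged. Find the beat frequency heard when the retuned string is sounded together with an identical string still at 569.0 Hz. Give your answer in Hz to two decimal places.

For a string, f ∝ √T, so the new frequency is 569.0·√1.108 = 598.9384 Hz.
f_beat = |598.9384 − 569.0| = 29.94 Hz.

29.94 Hz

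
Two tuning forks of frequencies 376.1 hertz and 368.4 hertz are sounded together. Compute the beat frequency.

The beat frequency equals the magnitude of the frequency difference.
|376.1 − 368.4| = 7.7 Hz.

7.7 Hz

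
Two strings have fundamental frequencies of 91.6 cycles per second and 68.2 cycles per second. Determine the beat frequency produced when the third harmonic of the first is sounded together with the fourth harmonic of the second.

2.0 Hz

Third harmonic of the first: 3·91.6 = 274.8 Hz.
Fourth harmonic of the second: 4·68.2 = 272.8 Hz.
f_beat = |274.8 − 272.8| = 2.0 Hz.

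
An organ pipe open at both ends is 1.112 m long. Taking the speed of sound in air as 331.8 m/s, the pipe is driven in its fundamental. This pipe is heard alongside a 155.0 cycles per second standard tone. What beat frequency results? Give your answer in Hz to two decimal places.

Open pipe: f_n = n·v/(2L) = 1·331.8/(2·1.112) = 149.1906 Hz.
f_beat = |149.1906 − 155.0| = 5.81 Hz.

5.81 Hz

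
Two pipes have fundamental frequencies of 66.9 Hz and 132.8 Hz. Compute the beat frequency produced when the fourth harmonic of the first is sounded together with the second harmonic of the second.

2.0 Hz

Fourth harmonic of the first: 4·66.9 = 267.6 Hz.
Second harmonic of the second: 2·132.8 = 265.6 Hz.
f_beat = |267.6 − 265.6| = 2.0 Hz.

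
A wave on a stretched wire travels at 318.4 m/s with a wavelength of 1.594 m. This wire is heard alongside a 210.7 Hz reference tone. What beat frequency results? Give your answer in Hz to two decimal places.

10.95 Hz

Source frequency f = v/λ = 318.4/1.594 = 199.7491 Hz.
f_beat = |199.7491 − 210.7| = 10.95 Hz.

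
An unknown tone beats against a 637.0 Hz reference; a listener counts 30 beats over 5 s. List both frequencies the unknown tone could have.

Beat frequency = 30/5 = 6 Hz.
|f − 637.0| = 6, so f = 637.0 ± 6.

631 Hz or 643 Hz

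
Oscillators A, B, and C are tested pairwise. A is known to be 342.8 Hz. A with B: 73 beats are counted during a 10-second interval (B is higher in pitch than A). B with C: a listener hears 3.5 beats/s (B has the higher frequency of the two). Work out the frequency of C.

A–B: Beat frequency = 73/10 = 7.3 Hz.
B is above A, so f_B = 342.8 + 7.3 = 350.1 Hz.
C is below B, so f_C = 350.1 − 3.5 = 346.6 Hz.

346.6 Hz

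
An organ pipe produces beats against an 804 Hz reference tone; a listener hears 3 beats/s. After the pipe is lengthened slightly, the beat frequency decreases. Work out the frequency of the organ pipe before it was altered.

|f − 804| = 3, so the organ pipe was at either 801 Hz or 807 Hz.
A longer pipe has a lower fundamental; the adjustment lowers the organ pipe's frequency.
The beat rate fell, so the adjustment moved the organ pipe toward 804 Hz — it must have started above the reference.

807 Hz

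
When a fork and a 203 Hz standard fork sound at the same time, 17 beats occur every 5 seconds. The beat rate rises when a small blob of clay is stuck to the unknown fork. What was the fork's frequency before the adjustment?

Beat frequency = 17/5 = 3.4 Hz.
|f − 203| = 3.4, so the fork was at either 199.6 Hz or 206.4 Hz.
Adding mass to a fork lowers its frequency; the adjustment lowers the fork's frequency.
The beat rate rose, so the adjustment moved the fork further from 203 Hz — it was already below the reference.

199.6 Hz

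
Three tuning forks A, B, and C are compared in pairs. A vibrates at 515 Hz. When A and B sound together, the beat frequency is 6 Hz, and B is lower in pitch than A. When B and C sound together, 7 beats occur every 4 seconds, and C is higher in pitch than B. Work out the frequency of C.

B is below A, so f_B = 515 − 6 = 509 Hz.
B–C: Beat frequency = 7/4 = 1.75 Hz.
C is above B, so f_C = 509 + 1.75 = 510.75 Hz.

510.75 Hz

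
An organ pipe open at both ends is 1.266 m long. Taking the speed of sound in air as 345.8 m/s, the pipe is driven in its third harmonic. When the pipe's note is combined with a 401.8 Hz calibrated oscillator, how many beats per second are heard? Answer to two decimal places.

7.92 Hz

Open pipe: f_n = n·v/(2L) = 3·345.8/(2·1.266) = 409.7156 Hz.
f_beat = |409.7156 − 401.8| = 7.92 Hz.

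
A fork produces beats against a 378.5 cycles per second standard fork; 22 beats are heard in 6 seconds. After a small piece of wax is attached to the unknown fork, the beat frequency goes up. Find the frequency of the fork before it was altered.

374.8333 Hz

Beat frequency = 22/6 = 3.6667 Hz.
|f − 378.5| = 3.6667, so the fork was at either 374.8333 Hz or 382.1667 Hz.
Loading a fork with wax lowers its frequency; the adjustment lowers the fork's frequency.
The beat rate rose, so the adjustment moved the fork further from 378.5 Hz — it was already below the reference.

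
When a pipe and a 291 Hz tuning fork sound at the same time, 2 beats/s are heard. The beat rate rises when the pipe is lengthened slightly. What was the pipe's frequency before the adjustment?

|f − 291| = 2, so the pipe was at either 289 Hz or 293 Hz.
A longer pipe has a lower fundamental; the adjustment lowers the pipe's frequency.
The beat rate rose, so the adjustment moved the pipe further from 291 Hz — it was already below the reference.

289 Hz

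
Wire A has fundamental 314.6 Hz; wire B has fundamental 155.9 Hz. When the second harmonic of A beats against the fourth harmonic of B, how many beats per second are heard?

Second harmonic of the first: 2·314.6 = 629.2 Hz.
Fourth harmonic of the second: 4·155.9 = 623.6 Hz.
f_beat = |629.2 − 623.6| = 5.6 Hz.

5.6 Hz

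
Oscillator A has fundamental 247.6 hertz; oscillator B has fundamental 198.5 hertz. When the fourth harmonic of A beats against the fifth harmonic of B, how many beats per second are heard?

2.1 Hz

Fourth harmonic of the first: 4·247.6 = 990.4 Hz.
Fifth harmonic of the second: 5·198.5 = 992.5 Hz.
f_beat = |990.4 − 992.5| = 2.1 Hz.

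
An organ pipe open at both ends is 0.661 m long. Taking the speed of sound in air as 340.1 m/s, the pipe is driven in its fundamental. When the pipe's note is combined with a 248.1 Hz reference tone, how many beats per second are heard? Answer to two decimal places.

9.16 Hz

Open pipe: f_n = n·v/(2L) = 1·340.1/(2·0.661) = 257.2617 Hz.
f_beat = |257.2617 − 248.1| = 9.16 Hz.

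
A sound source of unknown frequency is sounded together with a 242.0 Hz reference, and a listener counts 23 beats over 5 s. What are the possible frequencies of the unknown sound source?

237.4 Hz or 246.6 Hz

Beat frequency = 23/5 = 4.6 Hz.
|f − 242.0| = 4.6, so f = 242.0 ± 4.6.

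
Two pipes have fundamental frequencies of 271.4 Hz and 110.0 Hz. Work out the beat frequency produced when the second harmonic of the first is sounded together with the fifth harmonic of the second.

7.2 Hz

Second harmonic of the first: 2·271.4 = 542.8 Hz.
Fifth harmonic of the second: 5·110.0 = 550.0 Hz.
f_beat = |542.8 − 550.0| = 7.2 Hz.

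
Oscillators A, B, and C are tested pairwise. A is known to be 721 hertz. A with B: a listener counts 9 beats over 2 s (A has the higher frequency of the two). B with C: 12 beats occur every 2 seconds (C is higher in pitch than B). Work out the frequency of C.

722.5 Hz

A–B: Beat frequency = 9/2 = 4.5 Hz.
B is below A, so f_B = 721 − 4.5 = 716.5 Hz.
B–C: Beat frequency = 12/2 = 6 Hz.
C is above B, so f_C = 716.5 + 6 = 722.5 Hz.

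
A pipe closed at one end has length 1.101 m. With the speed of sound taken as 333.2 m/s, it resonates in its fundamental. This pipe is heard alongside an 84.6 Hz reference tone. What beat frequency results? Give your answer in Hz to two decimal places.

8.94 Hz

Closed pipe (odd harmonics): f_n = n·v/(4L) = 1·333.2/(4·1.101) = 75.6585 Hz.
f_beat = |75.6585 − 84.6| = 8.94 Hz.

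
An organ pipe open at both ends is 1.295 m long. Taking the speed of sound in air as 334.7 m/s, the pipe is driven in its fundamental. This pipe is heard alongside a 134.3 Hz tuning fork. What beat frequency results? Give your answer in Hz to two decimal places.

Open pipe: f_n = n·v/(2L) = 1·334.7/(2·1.295) = 129.2278 Hz.
f_beat = |129.2278 − 134.3| = 5.07 Hz.

5.07 Hz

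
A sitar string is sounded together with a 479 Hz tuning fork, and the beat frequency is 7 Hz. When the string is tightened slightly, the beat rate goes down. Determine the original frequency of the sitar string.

|f − 479| = 7, so the sitar string was at either 472 Hz or 486 Hz.
Increasing tension raises a string's frequency; the adjustment raises the sitar string's frequency.
The beat rate fell, so the adjustment moved the sitar string toward 479 Hz — it must have started below the reference.

472 Hz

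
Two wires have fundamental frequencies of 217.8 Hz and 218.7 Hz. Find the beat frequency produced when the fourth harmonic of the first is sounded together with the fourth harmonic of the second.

Fourth harmonic of the first: 4·217.8 = 871.2 Hz.
Fourth harmonic of the second: 4·218.7 = 874.8 Hz.
f_beat = |871.2 − 874.8| = 3.6 Hz.

3.6 Hz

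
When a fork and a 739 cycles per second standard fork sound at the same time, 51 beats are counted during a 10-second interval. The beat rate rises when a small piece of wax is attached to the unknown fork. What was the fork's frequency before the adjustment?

Beat frequency = 51/10 = 5.1 Hz.
|f − 739| = 5.1, so the fork was at either 733.9 Hz or 744.1 Hz.
Loading a fork with wax lowers its frequency; the adjustment lowers the fork's frequency.
The beat rate rose, so the adjustment moved the fork further from 739 Hz — it was already below the reference.

733.9 Hz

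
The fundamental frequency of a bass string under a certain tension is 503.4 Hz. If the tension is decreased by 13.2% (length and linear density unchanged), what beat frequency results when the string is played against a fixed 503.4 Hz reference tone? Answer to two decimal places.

34.40 Hz

For a string, f ∝ √T, so the new frequency is 503.4·√0.868 = 469.0002 Hz.
f_beat = |469.0002 − 503.4| = 34.40 Hz.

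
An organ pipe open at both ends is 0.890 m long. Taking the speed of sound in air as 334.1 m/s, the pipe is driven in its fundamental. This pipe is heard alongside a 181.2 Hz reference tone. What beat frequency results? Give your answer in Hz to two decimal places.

6.50 Hz

Open pipe: f_n = n·v/(2L) = 1·334.1/(2·0.890) = 187.6966 Hz.
f_beat = |187.6966 − 181.2| = 6.50 Hz.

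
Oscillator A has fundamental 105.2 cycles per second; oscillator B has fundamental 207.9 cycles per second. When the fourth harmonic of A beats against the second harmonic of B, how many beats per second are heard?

Fourth harmonic of the first: 4·105.2 = 420.8 Hz.
Second harmonic of the second: 2·207.9 = 415.8 Hz.
f_beat = |420.8 − 415.8| = 5.0 Hz.

5.0 Hz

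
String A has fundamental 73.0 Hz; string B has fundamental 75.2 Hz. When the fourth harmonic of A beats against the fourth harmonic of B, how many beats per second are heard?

Fourth harmonic of the first: 4·73.0 = 292.0 Hz.
Fourth harmonic of the second: 4·75.2 = 300.8 Hz.
f_beat = |292.0 − 300.8| = 8.8 Hz.

8.8 Hz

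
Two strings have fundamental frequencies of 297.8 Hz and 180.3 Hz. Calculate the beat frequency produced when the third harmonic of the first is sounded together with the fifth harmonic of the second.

Third harmonic of the first: 3·297.8 = 893.4 Hz.
Fifth harmonic of the second: 5·180.3 = 901.5 Hz.
f_beat = |893.4 − 901.5| = 8.1 Hz.

8.1 Hz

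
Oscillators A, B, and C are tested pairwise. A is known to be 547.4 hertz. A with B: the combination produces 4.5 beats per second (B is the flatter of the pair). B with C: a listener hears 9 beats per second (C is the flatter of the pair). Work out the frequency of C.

B is below A, so f_B = 547.4 − 4.5 = 542.9 Hz.
C is below B, so f_C = 542.9 − 9 = 533.9 Hz.

533.9 Hz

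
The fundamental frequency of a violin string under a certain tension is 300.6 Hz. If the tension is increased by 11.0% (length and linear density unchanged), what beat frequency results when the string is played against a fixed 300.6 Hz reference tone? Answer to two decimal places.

For a string, f ∝ √T, so the new frequency is 300.6·√1.110 = 316.7018 Hz.
f_beat = |316.7018 − 300.6| = 16.10 Hz.

16.10 Hz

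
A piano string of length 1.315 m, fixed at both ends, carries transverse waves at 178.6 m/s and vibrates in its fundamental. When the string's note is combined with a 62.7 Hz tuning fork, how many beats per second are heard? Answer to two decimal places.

5.21 Hz

For a string fixed at both ends, f_n = n·v/(2L) = 1·178.6/(2·1.315) = 67.9087 Hz.
f_beat = |67.9087 − 62.7| = 5.21 Hz.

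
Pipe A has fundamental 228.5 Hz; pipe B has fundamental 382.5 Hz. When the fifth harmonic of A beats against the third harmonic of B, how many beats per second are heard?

Fifth harmonic of the first: 5·228.5 = 1142.5 Hz.
Third harmonic of the second: 3·382.5 = 1147.5 Hz.
f_beat = |1142.5 − 1147.5| = 5.0 Hz.

5.0 Hz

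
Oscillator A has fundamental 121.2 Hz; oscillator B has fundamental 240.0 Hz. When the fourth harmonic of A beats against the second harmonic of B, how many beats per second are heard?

Fourth harmonic of the first: 4·121.2 = 484.8 Hz.
Second harmonic of the second: 2·240.0 = 480.0 Hz.
f_beat = |484.8 − 480.0| = 4.8 Hz.

4.8 Hz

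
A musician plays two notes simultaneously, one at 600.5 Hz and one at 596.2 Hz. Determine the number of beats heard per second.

4.3 Hz

f_beat = |f₁ − f₂|.
|600.5 − 596.2| = 4.3 Hz.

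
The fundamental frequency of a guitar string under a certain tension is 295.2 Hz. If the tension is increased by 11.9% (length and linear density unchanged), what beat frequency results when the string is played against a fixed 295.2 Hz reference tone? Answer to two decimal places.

17.07 Hz

For a string, f ∝ √T, so the new frequency is 295.2·√1.119 = 312.2708 Hz.
f_beat = |312.2708 − 295.2| = 17.07 Hz.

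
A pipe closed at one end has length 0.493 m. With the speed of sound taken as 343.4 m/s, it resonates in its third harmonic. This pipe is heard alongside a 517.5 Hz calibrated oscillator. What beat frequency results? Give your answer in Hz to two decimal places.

Closed pipe (odd harmonics): f_n = n·v/(4L) = 3·343.4/(4·0.493) = 522.4138 Hz.
f_beat = |522.4138 − 517.5| = 4.91 Hz.

4.91 Hz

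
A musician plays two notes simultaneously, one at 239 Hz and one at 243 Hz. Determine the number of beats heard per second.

4 Hz

f_beat = |f₁ − f₂|.
|239 − 243| = 4 Hz.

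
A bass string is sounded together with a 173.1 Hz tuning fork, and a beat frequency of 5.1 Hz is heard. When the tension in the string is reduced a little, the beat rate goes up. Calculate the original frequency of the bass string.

168 Hz

|f − 173.1| = 5.1, so the bass string was at either 168 Hz or 178.2 Hz.
Lower tension means lower frequency; the adjustment lowers the bass string's frequency.
The beat rate rose, so the adjustment moved the bass string further from 173.1 Hz — it was already below the reference.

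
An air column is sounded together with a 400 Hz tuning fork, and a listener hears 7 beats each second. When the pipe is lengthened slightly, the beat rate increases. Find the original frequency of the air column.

393 Hz

|f − 400| = 7, so the air column was at either 393 Hz or 407 Hz.
A longer pipe has a lower fundamental; the adjustment lowers the air column's frequency.
The beat rate rose, so the adjustment moved the air column further from 400 Hz — it was already below the reference.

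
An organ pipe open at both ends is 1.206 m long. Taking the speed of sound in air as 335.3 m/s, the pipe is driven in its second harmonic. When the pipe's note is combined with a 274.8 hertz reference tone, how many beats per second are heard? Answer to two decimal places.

Open pipe: f_n = n·v/(2L) = 2·335.3/(2·1.206) = 278.0265 Hz.
f_beat = |278.0265 − 274.8| = 3.23 Hz.

3.23 Hz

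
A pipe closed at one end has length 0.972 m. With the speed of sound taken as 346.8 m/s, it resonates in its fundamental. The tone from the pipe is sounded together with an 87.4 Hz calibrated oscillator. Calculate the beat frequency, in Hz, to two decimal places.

1.80 Hz

Closed pipe (odd harmonics): f_n = n·v/(4L) = 1·346.8/(4·0.972) = 89.1975 Hz.
f_beat = |89.1975 − 87.4| = 1.80 Hz.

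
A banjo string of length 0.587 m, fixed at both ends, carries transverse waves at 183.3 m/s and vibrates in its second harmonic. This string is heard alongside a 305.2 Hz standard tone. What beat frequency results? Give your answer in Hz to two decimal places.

For a string fixed at both ends, f_n = n·v/(2L) = 2·183.3/(2·0.587) = 312.2658 Hz.
f_beat = |312.2658 − 305.2| = 7.07 Hz.

7.07 Hz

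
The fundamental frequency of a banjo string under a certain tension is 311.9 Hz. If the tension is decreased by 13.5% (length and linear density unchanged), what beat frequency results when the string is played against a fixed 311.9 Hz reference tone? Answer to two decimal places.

For a string, f ∝ √T, so the new frequency is 311.9·√0.865 = 290.0838 Hz.
f_beat = |290.0838 − 311.9| = 21.82 Hz.

21.82 Hz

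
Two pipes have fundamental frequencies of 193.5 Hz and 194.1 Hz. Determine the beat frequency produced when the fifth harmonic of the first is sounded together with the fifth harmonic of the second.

3.0 Hz

Fifth harmonic of the first: 5·193.5 = 967.5 Hz.
Fifth harmonic of the second: 5·194.1 = 970.5 Hz.
f_beat = |967.5 − 970.5| = 3.0 Hz.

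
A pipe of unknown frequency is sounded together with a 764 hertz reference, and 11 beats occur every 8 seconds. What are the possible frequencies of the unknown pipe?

762.625 Hz or 765.375 Hz

Beat frequency = 11/8 = 1.375 Hz.
|f − 764| = 1.375, so f = 764 ± 1.375.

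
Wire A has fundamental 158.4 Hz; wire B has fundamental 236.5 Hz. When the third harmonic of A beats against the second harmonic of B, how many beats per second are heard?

2.2 Hz

Third harmonic of the first: 3·158.4 = 475.2 Hz.
Second harmonic of the second: 2·236.5 = 473.0 Hz.
f_beat = |475.2 − 473.0| = 2.2 Hz.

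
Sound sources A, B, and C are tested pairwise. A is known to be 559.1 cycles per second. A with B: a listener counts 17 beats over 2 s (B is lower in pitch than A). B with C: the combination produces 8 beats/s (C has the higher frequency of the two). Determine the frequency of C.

558.6 Hz

A–B: Beat frequency = 17/2 = 8.5 Hz.
B is below A, so f_B = 559.1 − 8.5 = 550.6 Hz.
C is above B, so f_C = 550.6 + 8 = 558.6 Hz.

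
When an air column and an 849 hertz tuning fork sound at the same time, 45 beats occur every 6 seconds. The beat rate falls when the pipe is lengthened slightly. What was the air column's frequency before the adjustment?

Beat frequency = 45/6 = 7.5 Hz.
|f − 849| = 7.5, so the air column was at either 841.5 Hz or 856.5 Hz.
A longer pipe has a lower fundamental; the adjustment lowers the air column's frequency.
The beat rate fell, so the adjustment moved the air column toward 849 Hz — it must have started above the reference.

856.5 Hz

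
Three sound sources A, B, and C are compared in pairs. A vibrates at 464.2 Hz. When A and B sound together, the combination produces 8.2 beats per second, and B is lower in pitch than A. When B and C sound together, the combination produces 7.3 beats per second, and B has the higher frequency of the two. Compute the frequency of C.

B is below A, so f_B = 464.2 − 8.2 = 456 Hz.
C is below B, so f_C = 456 − 7.3 = 448.7 Hz.

448.7 Hz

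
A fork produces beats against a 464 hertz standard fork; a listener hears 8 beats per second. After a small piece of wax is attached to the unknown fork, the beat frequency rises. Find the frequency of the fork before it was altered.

456 Hz

|f − 464| = 8, so the fork was at either 456 Hz or 472 Hz.
Loading a fork with wax lowers its frequency; the adjustment lowers the fork's frequency.
The beat rate rose, so the adjustment moved the fork further from 464 Hz — it was already below the reference.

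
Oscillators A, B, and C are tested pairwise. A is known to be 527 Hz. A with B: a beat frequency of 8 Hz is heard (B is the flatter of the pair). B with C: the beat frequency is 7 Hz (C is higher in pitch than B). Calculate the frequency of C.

B is below A, so f_B = 527 − 8 = 519 Hz.
C is above B, so f_C = 519 + 7 = 526 Hz.

526 Hz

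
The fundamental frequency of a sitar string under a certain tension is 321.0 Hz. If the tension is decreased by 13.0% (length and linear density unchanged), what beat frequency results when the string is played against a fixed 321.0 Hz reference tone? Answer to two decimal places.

For a string, f ∝ √T, so the new frequency is 321.0·√0.870 = 299.4089 Hz.
f_beat = |299.4089 − 321.0| = 21.59 Hz.

21.59 Hz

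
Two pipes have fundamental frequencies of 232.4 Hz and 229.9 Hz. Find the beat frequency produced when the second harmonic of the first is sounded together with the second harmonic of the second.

Second harmonic of the first: 2·232.4 = 464.8 Hz.
Second harmonic of the second: 2·229.9 = 459.8 Hz.
f_beat = |464.8 − 459.8| = 5.0 Hz.

5.0 Hz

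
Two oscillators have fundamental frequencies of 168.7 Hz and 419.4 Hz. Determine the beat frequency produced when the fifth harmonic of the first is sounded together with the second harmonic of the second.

4.7 Hz

Fifth harmonic of the first: 5·168.7 = 843.5 Hz.
Second harmonic of the second: 2·419.4 = 838.8 Hz.
f_beat = |843.5 − 838.8| = 4.7 Hz.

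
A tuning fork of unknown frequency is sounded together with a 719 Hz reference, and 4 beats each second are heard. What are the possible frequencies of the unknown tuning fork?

|f − 719| = 4, so f = 719 ± 4.

715 Hz or 723 Hz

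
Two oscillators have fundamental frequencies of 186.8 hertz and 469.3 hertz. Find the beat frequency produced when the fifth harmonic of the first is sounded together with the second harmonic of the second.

Fifth harmonic of the first: 5·186.8 = 934.0 Hz.
Second harmonic of the second: 2·469.3 = 938.6 Hz.
f_beat = |934.0 − 938.6| = 4.6 Hz.

4.6 Hz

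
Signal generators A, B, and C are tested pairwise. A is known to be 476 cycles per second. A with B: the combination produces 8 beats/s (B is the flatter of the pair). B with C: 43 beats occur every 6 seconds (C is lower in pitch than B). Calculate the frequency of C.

B is below A, so f_B = 476 − 8 = 468 Hz.
B–C: Beat frequency = 43/6 = 7.1667 Hz.
C is below B, so f_C = 468 − 7.1667 = 460.8333 Hz.

460.8333 Hz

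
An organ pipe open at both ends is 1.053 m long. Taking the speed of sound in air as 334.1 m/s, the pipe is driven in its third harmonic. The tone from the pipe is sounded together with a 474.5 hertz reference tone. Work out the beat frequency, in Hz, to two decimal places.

1.43 Hz

Open pipe: f_n = n·v/(2L) = 3·334.1/(2·1.053) = 475.9259 Hz.
f_beat = |475.9259 − 474.5| = 1.43 Hz.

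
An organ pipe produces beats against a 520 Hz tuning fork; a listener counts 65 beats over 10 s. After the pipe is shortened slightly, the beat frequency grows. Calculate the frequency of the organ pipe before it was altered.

Beat frequency = 65/10 = 6.5 Hz.
|f − 520| = 6.5, so the organ pipe was at either 513.5 Hz or 526.5 Hz.
A shorter pipe has a higher fundamental; the adjustment raises the organ pipe's frequency.
The beat rate rose, so the adjustment moved the organ pipe further from 520 Hz — it was already above the reference.

526.5 Hz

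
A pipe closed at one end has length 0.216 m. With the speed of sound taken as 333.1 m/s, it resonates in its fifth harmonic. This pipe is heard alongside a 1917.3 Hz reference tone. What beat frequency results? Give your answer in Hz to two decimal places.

10.36 Hz

Closed pipe (odd harmonics): f_n = n·v/(4L) = 5·333.1/(4·0.216) = 1927.6620 Hz.
f_beat = |1927.6620 − 1917.3| = 10.36 Hz.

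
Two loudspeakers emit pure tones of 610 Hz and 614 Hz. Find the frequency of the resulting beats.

Beats arise from superposition of two nearby frequencies; the beat rate is |f₁ − f₂|.
|610 − 614| = 4 Hz.

4 Hz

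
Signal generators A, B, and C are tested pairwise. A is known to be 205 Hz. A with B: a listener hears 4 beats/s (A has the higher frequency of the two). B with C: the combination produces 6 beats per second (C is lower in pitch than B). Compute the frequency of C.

195 Hz

B is below A, so f_B = 205 − 4 = 201 Hz.
C is below B, so f_C = 201 − 6 = 195 Hz.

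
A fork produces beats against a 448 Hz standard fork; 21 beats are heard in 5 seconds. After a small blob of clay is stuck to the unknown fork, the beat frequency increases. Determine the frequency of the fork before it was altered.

443.8 Hz

Beat frequency = 21/5 = 4.2 Hz.
|f − 448| = 4.2, so the fork was at either 443.8 Hz or 452.2 Hz.
Adding mass to a fork lowers its frequency; the adjustment lowers the fork's frequency.
The beat rate rose, so the adjustment moved the fork further from 448 Hz — it was already below the reference.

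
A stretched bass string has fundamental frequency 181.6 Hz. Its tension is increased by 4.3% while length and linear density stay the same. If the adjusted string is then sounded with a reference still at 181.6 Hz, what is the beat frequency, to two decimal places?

For a string, f ∝ √T, so the new frequency is 181.6·√1.043 = 185.4633 Hz.
f_beat = |185.4633 − 181.6| = 3.86 Hz.

3.86 Hz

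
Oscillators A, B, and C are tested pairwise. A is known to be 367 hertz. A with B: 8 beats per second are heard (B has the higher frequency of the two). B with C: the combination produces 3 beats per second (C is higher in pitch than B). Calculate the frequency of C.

B is above A, so f_B = 367 + 8 = 375 Hz.
C is above B, so f_C = 375 + 3 = 378 Hz.

378 Hz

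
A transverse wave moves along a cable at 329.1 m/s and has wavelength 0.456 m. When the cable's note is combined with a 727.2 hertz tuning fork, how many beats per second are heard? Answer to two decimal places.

5.49 Hz

Source frequency f = v/λ = 329.1/0.456 = 721.7105 Hz.
f_beat = |721.7105 − 727.2| = 5.49 Hz.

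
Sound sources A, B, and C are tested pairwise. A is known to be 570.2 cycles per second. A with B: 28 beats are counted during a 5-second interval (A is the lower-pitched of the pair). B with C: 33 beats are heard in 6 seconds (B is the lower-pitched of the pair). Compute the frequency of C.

A–B: Beat frequency = 28/5 = 5.6 Hz.
B is above A, so f_B = 570.2 + 5.6 = 575.8 Hz.
B–C: Beat frequency = 33/6 = 5.5 Hz.
C is above B, so f_C = 575.8 + 5.5 = 581.3 Hz.

581.3 Hz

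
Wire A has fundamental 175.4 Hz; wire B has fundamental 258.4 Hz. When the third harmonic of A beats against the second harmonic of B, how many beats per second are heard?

9.4 Hz

Third harmonic of the first: 3·175.4 = 526.2 Hz.
Second harmonic of the second: 2·258.4 = 516.8 Hz.
f_beat = |526.2 − 516.8| = 9.4 Hz.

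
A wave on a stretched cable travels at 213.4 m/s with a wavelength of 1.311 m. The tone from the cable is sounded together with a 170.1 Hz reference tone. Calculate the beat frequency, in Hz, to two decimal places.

7.32 Hz

Source frequency f = v/λ = 213.4/1.311 = 162.7765 Hz.
f_beat = |162.7765 − 170.1| = 7.32 Hz.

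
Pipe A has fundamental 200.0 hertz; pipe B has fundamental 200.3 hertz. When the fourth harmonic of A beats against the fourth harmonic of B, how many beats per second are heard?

Fourth harmonic of the first: 4·200.0 = 800.0 Hz.
Fourth harmonic of the second: 4·200.3 = 801.2 Hz.
f_beat = |800.0 − 801.2| = 1.2 Hz.

1.2 Hz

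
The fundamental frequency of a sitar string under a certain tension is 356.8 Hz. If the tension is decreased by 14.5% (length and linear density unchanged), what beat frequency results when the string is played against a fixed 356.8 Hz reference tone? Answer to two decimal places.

26.88 Hz

For a string, f ∝ √T, so the new frequency is 356.8·√0.855 = 329.9194 Hz.
f_beat = |329.9194 − 356.8| = 26.88 Hz.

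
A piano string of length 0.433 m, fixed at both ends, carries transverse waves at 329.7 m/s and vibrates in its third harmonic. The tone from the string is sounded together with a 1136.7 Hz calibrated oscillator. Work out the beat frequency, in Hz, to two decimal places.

5.45 Hz

For a string fixed at both ends, f_n = n·v/(2L) = 3·329.7/(2·0.433) = 1142.1478 Hz.
f_beat = |1142.1478 − 1136.7| = 5.45 Hz.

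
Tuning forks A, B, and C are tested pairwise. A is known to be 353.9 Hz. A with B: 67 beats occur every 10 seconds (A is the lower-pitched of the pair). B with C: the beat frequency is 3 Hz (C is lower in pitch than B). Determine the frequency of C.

357.6 Hz

A–B: Beat frequency = 67/10 = 6.7 Hz.
B is above A, so f_B = 353.9 + 6.7 = 360.6 Hz.
C is below B, so f_C = 360.6 − 3 = 357.6 Hz.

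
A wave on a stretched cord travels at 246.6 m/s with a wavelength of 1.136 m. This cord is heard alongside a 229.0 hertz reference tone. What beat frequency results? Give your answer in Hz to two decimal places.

11.92 Hz

Source frequency f = v/λ = 246.6/1.136 = 217.0775 Hz.
f_beat = |217.0775 − 229.0| = 11.92 Hz.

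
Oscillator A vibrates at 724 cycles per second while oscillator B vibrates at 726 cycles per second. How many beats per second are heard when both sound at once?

The beat frequency equals the magnitude of the frequency difference.
|724 − 726| = 2 Hz.

2 Hz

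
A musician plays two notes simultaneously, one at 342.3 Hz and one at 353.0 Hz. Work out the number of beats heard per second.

f_beat = |f₁ − f₂|.
|342.3 − 353.0| = 10.7 Hz.

10.7 Hz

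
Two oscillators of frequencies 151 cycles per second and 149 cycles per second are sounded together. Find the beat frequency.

2 Hz

Beats arise from superposition of two nearby frequencies; the beat rate is |f₁ − f₂|.
|151 − 149| = 2 Hz.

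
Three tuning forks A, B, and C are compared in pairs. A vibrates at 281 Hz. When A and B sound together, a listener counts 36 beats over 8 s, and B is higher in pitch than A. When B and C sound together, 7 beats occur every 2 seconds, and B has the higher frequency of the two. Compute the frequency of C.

A–B: Beat frequency = 36/8 = 4.5 Hz.
B is above A, so f_B = 281 + 4.5 = 285.5 Hz.
B–C: Beat frequency = 7/2 = 3.5 Hz.
C is below B, so f_C = 285.5 − 3.5 = 282 Hz.

282 Hz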